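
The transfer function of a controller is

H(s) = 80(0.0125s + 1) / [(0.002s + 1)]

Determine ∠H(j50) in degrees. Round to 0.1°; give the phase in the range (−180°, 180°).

At ω = 50 rad/s:
zero (1 + j50·0.0125) = 1 + j0.625 → |·| ≈ 1.1792, ∠ ≈ 32.01°
pole (1 + j50·0.002) = 1 + j0.1 → |·| ≈ 1.005, ∠ ≈ 5.71°
∠H = (32.01°) − (5.71°) = 26.30°

26.3°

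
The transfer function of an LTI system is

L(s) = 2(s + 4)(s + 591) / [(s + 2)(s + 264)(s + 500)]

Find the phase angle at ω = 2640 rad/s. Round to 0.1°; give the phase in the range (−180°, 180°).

At s = jω = j2640:
zero (s+4): 4 + j2640 → |·| = √(4²+2640²) = √6969616 ≈ 2640, ∠ = arctan(2640/4) ≈ 89.91°
zero (s+591): 591 + j2640 → |·| = √(591²+2640²) = √7318881 ≈ 2705.3, ∠ = arctan(2640/591) ≈ 77.38°
pole (s+2): 2 + j2640 → |·| = √(2²+2640²) = √6969604 ≈ 2640, ∠ = arctan(2640/2) ≈ 89.96°
pole (s+264): 264 + j2640 → |·| = √(264²+2640²) = √7039296 ≈ 2653.2, ∠ = arctan(2640/264) ≈ 84.29°
pole (s+500): 500 + j2640 → |·| = √(500²+2640²) = √7219600 ≈ 2686.9, ∠ = arctan(2640/500) ≈ 79.28°
∠L = 167.29° − 253.53° = -86.24°

-86.2°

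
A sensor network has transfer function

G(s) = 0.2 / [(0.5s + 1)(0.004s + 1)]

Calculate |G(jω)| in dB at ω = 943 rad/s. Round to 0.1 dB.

At ω = 943 rad/s:
pole (1 + j943·0.5) = 1 + j471.5 → |·| ≈ 471.5, ∠ ≈ 89.88°
pole (1 + j943·0.004) = 1 + j3.772 → |·| ≈ 3.9023, ∠ ≈ 75.15°
|G| = 0.2 · 1 / (471.5 · 3.9023) ≈ 0.0001087
Gain = 20 log₁₀(0.0001087) ≈ -79.28 dB

-79.3 dB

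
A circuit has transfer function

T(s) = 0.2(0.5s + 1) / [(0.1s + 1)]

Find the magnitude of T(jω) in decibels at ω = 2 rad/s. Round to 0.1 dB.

At ω = 2 rad/s:
zero (1 + j2·0.5) = 1 + j1 → |·| ≈ 1.4142, ∠ ≈ 45.00°
pole (1 + j2·0.1) = 1 + j0.2 → |·| ≈ 1.0198, ∠ ≈ 11.31°
|T| = 0.2 · 1.4142 / (1.0198) ≈ 0.27735
Gain = 20 log₁₀(0.27735) ≈ -11.14 dB

-11.1 dB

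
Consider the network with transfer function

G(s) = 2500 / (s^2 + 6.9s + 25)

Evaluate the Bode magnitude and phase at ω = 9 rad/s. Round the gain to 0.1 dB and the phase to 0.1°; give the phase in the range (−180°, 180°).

At s = jω = j9:
quadratic: (j9)² + 6.9·j9 + 25 = -56 + j62.1 → |·| ≈ 83.621, ∠ ≈ 132.04°
|G| = 2500 / 83.621 ≈ 29.897
Gain = 20 log₁₀(29.897) ≈ 29.51 dB
∠G = 0.00° − 132.04° = -132.04°

29.5 dB, -132.0°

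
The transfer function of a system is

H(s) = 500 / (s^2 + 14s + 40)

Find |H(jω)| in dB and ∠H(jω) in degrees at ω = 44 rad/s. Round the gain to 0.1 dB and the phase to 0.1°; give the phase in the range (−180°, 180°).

-12.0 dB, -162.0°

Substitute s = j44:
Numerator: 500 = 500 + j0
Denominator: (j44)^2 + 14(j44) + 40 = -1896 + j616
|N| = √(500² + 0²) ≈ 500, ∠N ≈ 0.00°
|D| = √(1896² + 616²) ≈ 1993.6, ∠D ≈ 162.00°
|H| = 500 / 1993.6 ≈ 0.2508
Gain = 20 log₁₀(0.2508) ≈ -12.01 dB
∠H = 0.00° − 162.00° = -162.00°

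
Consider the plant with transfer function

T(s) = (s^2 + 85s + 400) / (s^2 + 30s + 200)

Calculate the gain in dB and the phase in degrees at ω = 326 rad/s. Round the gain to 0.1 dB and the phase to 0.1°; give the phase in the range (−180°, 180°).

0.2 dB, -9.4°

Substitute s = j326:
Numerator: (j326)^2 + 85(j326) + 400 = -105876 + j27710
Denominator: (j326)^2 + 30(j326) + 200 = -106076 + j9780
|N| = √(105876² + 27710²) ≈ 1.0944e+05, ∠N ≈ 165.33°
|D| = √(106076² + 9780²) ≈ 1.0653e+05, ∠D ≈ 174.73°
|T| = 1.0944e+05 / 1.0653e+05 ≈ 1.0273
Gain = 20 log₁₀(1.0273) ≈ 0.23 dB
∠T = 165.33° − 174.73° = -9.40°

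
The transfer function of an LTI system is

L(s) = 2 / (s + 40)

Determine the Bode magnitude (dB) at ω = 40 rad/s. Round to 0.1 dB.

-29.0 dB

Substitute s = j40:
Numerator: 2 = 2 + j0
Denominator: (j40) + 40 = 40 + j40
|N| = √(2² + 0²) ≈ 2, ∠N ≈ 0.00°
|D| = √(40² + 40²) ≈ 56.569, ∠D ≈ 45.00°
|L| = 2 / 56.569 ≈ 0.035355
Gain = 20 log₁₀(0.035355) ≈ -29.03 dB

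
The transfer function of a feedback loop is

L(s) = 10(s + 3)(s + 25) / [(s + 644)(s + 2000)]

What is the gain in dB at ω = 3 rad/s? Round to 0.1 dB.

-61.6 dB

At s = jω = j3:
zero (s+3): 3 + j3 → |·| = √(3²+3²) = √18 ≈ 4.2426, ∠ = arctan(3/3) ≈ 45.00°
zero (s+25): 25 + j3 → |·| = √(25²+3²) = √634 ≈ 25.179, ∠ = arctan(3/25) ≈ 6.84°
pole (s+644): 644 + j3 → |·| = √(644²+3²) = √414745 ≈ 644.01, ∠ = arctan(3/644) ≈ 0.27°
pole (s+2000): 2000 + j3 → |·| = √(2000²+3²) = √4000009 ≈ 2000, ∠ = arctan(3/2000) ≈ 0.09°
|L| = 10 · 106.82 / 1.288e+06 ≈ 0.00082935
Gain = 20 log₁₀(0.00082935) ≈ -61.63 dB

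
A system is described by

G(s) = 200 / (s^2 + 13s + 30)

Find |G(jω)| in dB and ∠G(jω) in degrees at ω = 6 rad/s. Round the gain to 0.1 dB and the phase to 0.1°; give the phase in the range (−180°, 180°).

Substitute s = j6:
Numerator: 200 = 200 + j0
Denominator: (j6)^2 + 13(j6) + 30 = -6 + j78
|N| = √(200² + 0²) ≈ 200, ∠N ≈ 0.00°
|D| = √(6² + 78²) ≈ 78.23, ∠D ≈ 94.40°
|G| = 200 / 78.23 ≈ 2.5566
Gain = 20 log₁₀(2.5566) ≈ 8.15 dB
∠G = 0.00° − 94.40° = -94.40°

8.2 dB, -94.4°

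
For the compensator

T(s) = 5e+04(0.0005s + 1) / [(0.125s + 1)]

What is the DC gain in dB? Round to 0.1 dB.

T(0) = 5e+04 · 1 / 1 = 50000
20 log₁₀(50000) ≈ 93.98 dB

94.0 dB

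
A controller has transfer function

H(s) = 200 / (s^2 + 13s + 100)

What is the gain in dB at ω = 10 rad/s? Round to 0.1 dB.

3.7 dB

At s = jω = j10:
quadratic: (j10)² + 13·j10 + 100 = 0 + j130 → |·| ≈ 130, ∠ ≈ 90.00°
|H| = 200 / 130 ≈ 1.5385
Gain = 20 log₁₀(1.5385) ≈ 3.74 dB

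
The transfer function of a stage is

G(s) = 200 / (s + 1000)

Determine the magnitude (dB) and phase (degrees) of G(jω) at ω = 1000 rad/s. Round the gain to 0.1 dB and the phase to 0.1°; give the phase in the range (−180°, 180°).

-17.0 dB, -45.0°

Substitute s = j1000:
Numerator: 200 = 200 + j0
Denominator: (j1000) + 1000 = 1000 + j1000
|N| = √(200² + 0²) ≈ 200, ∠N ≈ 0.00°
|D| = √(1000² + 1000²) ≈ 1414.2, ∠D ≈ 45.00°
|G| = 200 / 1414.2 ≈ 0.14142
Gain = 20 log₁₀(0.14142) ≈ -16.99 dB
∠G = 0.00° − 45.00° = -45.00°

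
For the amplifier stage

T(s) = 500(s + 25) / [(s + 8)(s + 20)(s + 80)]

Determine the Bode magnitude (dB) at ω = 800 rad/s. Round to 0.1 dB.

At s = jω = j800:
zero (s+25): 25 + j800 → |·| = √(25²+800²) = √640625 ≈ 800.39, ∠ = arctan(800/25) ≈ 88.21°
pole (s+8): 8 + j800 → |·| = √(8²+800²) = √640064 ≈ 800.04, ∠ = arctan(800/8) ≈ 89.43°
pole (s+20): 20 + j800 → |·| = √(20²+800²) = √640400 ≈ 800.25, ∠ = arctan(800/20) ≈ 88.57°
pole (s+80): 80 + j800 → |·| = √(80²+800²) = √646400 ≈ 803.99, ∠ = arctan(800/80) ≈ 84.29°
|T| = 500 · 800.39 / 5.1474e+08 ≈ 0.00077747
Gain = 20 log₁₀(0.00077747) ≈ -62.19 dB

-62.2 dB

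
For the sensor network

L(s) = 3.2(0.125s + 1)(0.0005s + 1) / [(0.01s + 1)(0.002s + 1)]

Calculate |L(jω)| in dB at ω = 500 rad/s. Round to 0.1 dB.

29.1 dB

At ω = 500 rad/s:
zero (1 + j500·0.125) = 1 + j62.5 → |·| ≈ 62.508, ∠ ≈ 89.08°
zero (1 + j500·0.0005) = 1 + j0.25 → |·| ≈ 1.0308, ∠ ≈ 14.04°
pole (1 + j500·0.01) = 1 + j5 → |·| ≈ 5.099, ∠ ≈ 78.69°
pole (1 + j500·0.002) = 1 + j1 → |·| ≈ 1.4142, ∠ ≈ 45.00°
|L| = 3.2 · 62.508 · 1.0308 / (5.099 · 1.4142) ≈ 28.593
Gain = 20 log₁₀(28.593) ≈ 29.13 dB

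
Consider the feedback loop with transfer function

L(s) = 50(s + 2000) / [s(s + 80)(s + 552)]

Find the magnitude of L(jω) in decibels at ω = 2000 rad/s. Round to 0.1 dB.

At s = jω = j2000:
zero (s+2000): 2000 + j2000 → |·| = √(2000²+2000²) = √8000000 ≈ 2828.4, ∠ = arctan(2000/2000) ≈ 45.00°
pole (s+80): 80 + j2000 → |·| = √(80²+2000²) = √4006400 ≈ 2001.6, ∠ = arctan(2000/80) ≈ 87.71°
pole (s+552): 552 + j2000 → |·| = √(552²+2000²) = √4304704 ≈ 2074.8, ∠ = arctan(2000/552) ≈ 74.57°
pole at origin: |s| = 2000, ∠ = 90.00° (in denominator)
|L| = 50 · 2828.4 / 8.3058e+09 ≈ 1.7027e-05
Gain = 20 log₁₀(1.7027e-05) ≈ -95.38 dB

-95.4 dB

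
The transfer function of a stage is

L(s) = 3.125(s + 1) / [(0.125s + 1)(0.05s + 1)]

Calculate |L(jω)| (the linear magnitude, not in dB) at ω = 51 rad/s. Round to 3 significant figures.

At ω = 51 rad/s:
zero (1 + j51·1) = 1 + j51 → |·| ≈ 51.01, ∠ ≈ 88.88°
pole (1 + j51·0.125) = 1 + j6.375 → |·| ≈ 6.453, ∠ ≈ 81.09°
pole (1 + j51·0.05) = 1 + j2.55 → |·| ≈ 2.7391, ∠ ≈ 68.59°
|L| = 3.125 · 51.01 / (6.453 · 2.7391) ≈ 9.0185

9.02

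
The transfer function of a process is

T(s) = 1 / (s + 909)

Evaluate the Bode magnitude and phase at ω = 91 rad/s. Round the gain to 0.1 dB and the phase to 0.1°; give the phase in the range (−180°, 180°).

-59.2 dB, -5.7°

Substitute s = j91:
Numerator: 1 = 1 + j0
Denominator: (j91) + 909 = 909 + j91
|N| = √(1² + 0²) ≈ 1, ∠N ≈ 0.00°
|D| = √(909² + 91²) ≈ 913.54, ∠D ≈ 5.72°
|T| = 1 / 913.54 ≈ 0.0010946
Gain = 20 log₁₀(0.0010946) ≈ -59.21 dB
∠T = 0.00° − 5.72° = -5.72°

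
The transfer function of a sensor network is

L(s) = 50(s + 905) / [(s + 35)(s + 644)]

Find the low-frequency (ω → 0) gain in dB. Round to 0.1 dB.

6.1 dB

L(0) = 50·905 / (35·644) ≈ 2.0075
20 log₁₀(2.0075) ≈ 6.05 dB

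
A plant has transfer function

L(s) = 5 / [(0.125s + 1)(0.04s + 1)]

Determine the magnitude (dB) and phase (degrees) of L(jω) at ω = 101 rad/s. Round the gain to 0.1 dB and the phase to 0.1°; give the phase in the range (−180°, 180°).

-20.5 dB, -161.6°

At ω = 101 rad/s:
pole (1 + j101·0.125) = 1 + j12.625 → |·| ≈ 12.665, ∠ ≈ 85.47°
pole (1 + j101·0.04) = 1 + j4.04 → |·| ≈ 4.1619, ∠ ≈ 76.10°
|L| = 5 · 1 / (12.665 · 4.1619) ≈ 0.094858
Gain = 20 log₁₀(0.094858) ≈ -20.46 dB
∠L = (0°) − (85.47° + 76.10°) = -161.57°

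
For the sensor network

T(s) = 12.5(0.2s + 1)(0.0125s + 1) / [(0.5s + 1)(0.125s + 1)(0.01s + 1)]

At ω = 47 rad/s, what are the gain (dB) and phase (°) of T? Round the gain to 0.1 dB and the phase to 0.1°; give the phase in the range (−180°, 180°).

At ω = 47 rad/s:
zero (1 + j47·0.2) = 1 + j9.4 → |·| ≈ 9.453, ∠ ≈ 83.93°
zero (1 + j47·0.0125) = 1 + j0.5875 → |·| ≈ 1.1598, ∠ ≈ 30.43°
pole (1 + j47·0.5) = 1 + j23.5 → |·| ≈ 23.521, ∠ ≈ 87.56°
pole (1 + j47·0.125) = 1 + j5.875 → |·| ≈ 5.9595, ∠ ≈ 80.34°
pole (1 + j47·0.01) = 1 + j0.47 → |·| ≈ 1.1049, ∠ ≈ 25.17°
|T| = 12.5 · 9.453 · 1.1598 / (23.521 · 5.9595 · 1.1049) ≈ 0.88486
Gain = 20 log₁₀(0.88486) ≈ -1.06 dB
∠T = (83.93° + 30.43°) − (87.56° + 80.34° + 25.17°) = -78.71°

-1.1 dB, -78.7°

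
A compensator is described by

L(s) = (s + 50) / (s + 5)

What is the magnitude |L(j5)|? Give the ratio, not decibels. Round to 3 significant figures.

7.11

Substitute s = j5:
Numerator: (j5) + 50 = 50 + j5
Denominator: (j5) + 5 = 5 + j5
|N| = √(50² + 5²) ≈ 50.249, ∠N ≈ 5.71°
|D| = √(5² + 5²) ≈ 7.0711, ∠D ≈ 45.00°
|L| = 50.249 / 7.0711 ≈ 7.1062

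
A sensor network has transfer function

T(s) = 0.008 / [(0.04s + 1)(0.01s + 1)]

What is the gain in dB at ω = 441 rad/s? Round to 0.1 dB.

-80.0 dB

At ω = 441 rad/s:
pole (1 + j441·0.04) = 1 + j17.64 → |·| ≈ 17.668, ∠ ≈ 86.76°
pole (1 + j441·0.01) = 1 + j4.41 → |·| ≈ 4.522, ∠ ≈ 77.22°
|T| = 0.008 · 1 / (17.668 · 4.522) ≈ 0.00010013
Gain = 20 log₁₀(0.00010013) ≈ -79.99 dB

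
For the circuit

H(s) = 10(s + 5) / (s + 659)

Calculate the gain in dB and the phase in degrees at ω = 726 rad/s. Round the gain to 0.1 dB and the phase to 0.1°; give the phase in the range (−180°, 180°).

17.4 dB, 41.8°

At s = jω = j726:
zero (s+5): 5 + j726 → |·| = √(5²+726²) = √527101 ≈ 726.02, ∠ = arctan(726/5) ≈ 89.61°
pole (s+659): 659 + j726 → |·| = √(659²+726²) = √961357 ≈ 980.49, ∠ = arctan(726/659) ≈ 47.77°
|H| = 10 · 726.02 / 980.49 ≈ 7.4047
Gain = 20 log₁₀(7.4047) ≈ 17.39 dB
∠H = 89.61° − 47.77° = 41.84°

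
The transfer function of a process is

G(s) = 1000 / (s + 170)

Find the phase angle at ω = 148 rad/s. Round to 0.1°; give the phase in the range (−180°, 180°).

-41.0°

At s = jω = j148:
pole (s+170): 170 + j148 → |·| = √(170²+148²) = √50804 ≈ 225.4, ∠ = arctan(148/170) ≈ 41.04°
∠G = 0.00° − 41.04° = -41.04°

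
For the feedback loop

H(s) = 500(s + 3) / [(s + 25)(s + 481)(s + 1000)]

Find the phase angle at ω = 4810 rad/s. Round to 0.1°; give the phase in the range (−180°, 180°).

At s = jω = j4810:
zero (s+3): 3 + j4810 → |·| = √(3²+4810²) = √23136109 ≈ 4810, ∠ = arctan(4810/3) ≈ 89.96°
pole (s+25): 25 + j4810 → |·| = √(25²+4810²) = √23136725 ≈ 4810.1, ∠ = arctan(4810/25) ≈ 89.70°
pole (s+481): 481 + j4810 → |·| = √(481²+4810²) = √23367461 ≈ 4834, ∠ = arctan(4810/481) ≈ 84.29°
pole (s+1000): 1000 + j4810 → |·| = √(1000²+4810²) = √24136100 ≈ 4912.9, ∠ = arctan(4810/1000) ≈ 78.26°
∠H = 89.96° − 252.25° = -162.29°

-162.3°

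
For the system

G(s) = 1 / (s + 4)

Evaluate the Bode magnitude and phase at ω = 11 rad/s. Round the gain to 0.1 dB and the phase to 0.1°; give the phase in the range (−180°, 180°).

Substitute s = j11:
Numerator: 1 = 1 + j0
Denominator: (j11) + 4 = 4 + j11
|N| = √(1² + 0²) ≈ 1, ∠N ≈ 0.00°
|D| = √(4² + 11²) ≈ 11.705, ∠D ≈ 70.02°
|G| = 1 / 11.705 ≈ 0.085434
Gain = 20 log₁₀(0.085434) ≈ -21.37 dB
∠G = 0.00° − 70.02° = -70.02°

-21.4 dB, -70.0°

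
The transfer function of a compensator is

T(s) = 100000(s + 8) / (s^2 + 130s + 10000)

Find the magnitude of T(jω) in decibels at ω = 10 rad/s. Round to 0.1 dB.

At s = jω = j10:
zero (s+8): 8 + j10 → |·| = √(8²+10²) = √164 ≈ 12.806, ∠ = arctan(10/8) ≈ 51.34°
quadratic: (j10)² + 130·j10 + 10000 = 9900 + j1300 → |·| ≈ 9985, ∠ ≈ 7.48°
|T| = 100000 · 12.806 / 9985 ≈ 128.25
Gain = 20 log₁₀(128.25) ≈ 42.16 dB

42.2 dB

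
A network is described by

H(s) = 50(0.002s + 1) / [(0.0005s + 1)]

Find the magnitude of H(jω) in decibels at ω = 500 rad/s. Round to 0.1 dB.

36.7 dB

At ω = 500 rad/s:
zero (1 + j500·0.002) = 1 + j1 → |·| ≈ 1.4142, ∠ ≈ 45.00°
pole (1 + j500·0.0005) = 1 + j0.25 → |·| ≈ 1.0308, ∠ ≈ 14.04°
|H| = 50 · 1.4142 / (1.0308) ≈ 68.597
Gain = 20 log₁₀(68.597) ≈ 36.73 dB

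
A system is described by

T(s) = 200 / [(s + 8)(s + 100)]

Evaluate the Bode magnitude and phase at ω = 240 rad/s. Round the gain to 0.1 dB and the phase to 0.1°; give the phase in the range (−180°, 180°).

At s = jω = j240:
pole (s+8): 8 + j240 → |·| = √(8²+240²) = √57664 ≈ 240.13, ∠ = arctan(240/8) ≈ 88.09°
pole (s+100): 100 + j240 → |·| = √(100²+240²) = √67600 ≈ 260, ∠ = arctan(240/100) ≈ 67.38°
|T| = 200 / 62434 ≈ 0.0032034
Gain = 20 log₁₀(0.0032034) ≈ -49.89 dB
∠T = 0.00° − 155.47° = -155.47°

-49.9 dB, -155.5°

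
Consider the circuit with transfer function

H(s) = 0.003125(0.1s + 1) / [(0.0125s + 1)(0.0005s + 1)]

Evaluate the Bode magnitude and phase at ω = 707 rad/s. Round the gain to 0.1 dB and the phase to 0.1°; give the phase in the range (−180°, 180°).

-32.6 dB, -13.8°

At ω = 707 rad/s:
zero (1 + j707·0.1) = 1 + j70.7 → |·| ≈ 70.707, ∠ ≈ 89.19°
pole (1 + j707·0.0125) = 1 + j8.8375 → |·| ≈ 8.8939, ∠ ≈ 83.54°
pole (1 + j707·0.0005) = 1 + j0.3535 → |·| ≈ 1.0606, ∠ ≈ 19.47°
|H| = 0.003125 · 70.707 / (8.8939 · 1.0606) ≈ 0.023424
Gain = 20 log₁₀(0.023424) ≈ -32.61 dB
∠H = (89.19°) − (83.54° + 19.47°) = -13.82°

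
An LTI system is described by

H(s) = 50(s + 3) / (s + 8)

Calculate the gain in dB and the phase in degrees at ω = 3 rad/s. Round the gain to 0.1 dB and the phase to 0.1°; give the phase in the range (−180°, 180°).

27.9 dB, 24.4°

At s = jω = j3:
zero (s+3): 3 + j3 → |·| = √(3²+3²) = √18 ≈ 4.2426, ∠ = arctan(3/3) ≈ 45.00°
pole (s+8): 8 + j3 → |·| = √(8²+3²) = √73 ≈ 8.544, ∠ = arctan(3/8) ≈ 20.56°
|H| = 50 · 4.2426 / 8.544 ≈ 24.828
Gain = 20 log₁₀(24.828) ≈ 27.90 dB
∠H = 45.00° − 20.56° = 24.44°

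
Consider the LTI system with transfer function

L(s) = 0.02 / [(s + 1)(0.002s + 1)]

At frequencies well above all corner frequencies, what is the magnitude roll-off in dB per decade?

Each pole contributes −20 dB/decade at high frequency; each zero contributes +20 dB/decade.
Net: 0 zero(s) − 2 pole(s) → -40 dB/decade.

-40 dB/decade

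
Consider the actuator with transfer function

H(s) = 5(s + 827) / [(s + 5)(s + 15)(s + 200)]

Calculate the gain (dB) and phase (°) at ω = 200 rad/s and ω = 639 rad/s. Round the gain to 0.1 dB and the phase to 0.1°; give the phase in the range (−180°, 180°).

At s = jω = j200:
zero (s+827): 827 + j200 → |·| = √(827²+200²) = √723929 ≈ 850.84, ∠ = arctan(200/827) ≈ 13.60°
pole (s+5): 5 + j200 → |·| = √(5²+200²) = √40025 ≈ 200.06, ∠ = arctan(200/5) ≈ 88.57°
pole (s+15): 15 + j200 → |·| = √(15²+200²) = √40225 ≈ 200.56, ∠ = arctan(200/15) ≈ 85.71°
pole (s+200): 200 + j200 → |·| = √(200²+200²) = √80000 ≈ 282.84, ∠ = arctan(200/200) ≈ 45.00°
|H| = 5 · 850.84 / 1.1349e+07 ≈ 0.00037485
Gain = 20 log₁₀(0.00037485) ≈ -68.52 dB
∠H = 13.60° − 219.28° = -205.68° ≡ 154.32° (principal value)

At s = jω = j639:
zero (s+827): 827 + j639 → |·| = √(827²+639²) = √1092250 ≈ 1045.1, ∠ = arctan(639/827) ≈ 37.69°
pole (s+5): 5 + j639 → |·| = √(5²+639²) = √408346 ≈ 639.02, ∠ = arctan(639/5) ≈ 89.55°
pole (s+15): 15 + j639 → |·| = √(15²+639²) = √408546 ≈ 639.18, ∠ = arctan(639/15) ≈ 88.66°
pole (s+200): 200 + j639 → |·| = √(200²+639²) = √448321 ≈ 669.57, ∠ = arctan(639/200) ≈ 72.62°
|H| = 5 · 1045.1 / 2.7349e+08 ≈ 1.9107e-05
Gain = 20 log₁₀(1.9107e-05) ≈ -94.38 dB
∠H = 37.69° − 250.83° = -213.14° ≡ 146.86° (principal value)

ω = 200: -68.5 dB, 154.3°; ω = 639: -94.4 dB, 146.9°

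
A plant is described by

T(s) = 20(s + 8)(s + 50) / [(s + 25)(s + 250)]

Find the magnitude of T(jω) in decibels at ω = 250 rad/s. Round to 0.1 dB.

At s = jω = j250:
zero (s+8): 8 + j250 → |·| = √(8²+250²) = √62564 ≈ 250.13, ∠ = arctan(250/8) ≈ 88.17°
zero (s+50): 50 + j250 → |·| = √(50²+250²) = √65000 ≈ 254.95, ∠ = arctan(250/50) ≈ 78.69°
pole (s+25): 25 + j250 → |·| = √(25²+250²) = √63125 ≈ 251.25, ∠ = arctan(250/25) ≈ 84.29°
pole (s+250): 250 + j250 → |·| = √(250²+250²) = √125000 ≈ 353.55, ∠ = arctan(250/250) ≈ 45.00°
|T| = 20 · 63771 / 88829 ≈ 14.358
Gain = 20 log₁₀(14.358) ≈ 23.14 dB

23.1 dB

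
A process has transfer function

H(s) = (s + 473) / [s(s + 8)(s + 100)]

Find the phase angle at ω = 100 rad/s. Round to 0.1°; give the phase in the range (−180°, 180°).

At s = jω = j100:
zero (s+473): 473 + j100 → |·| = √(473²+100²) = √233729 ≈ 483.46, ∠ = arctan(100/473) ≈ 11.94°
pole (s+8): 8 + j100 → |·| = √(8²+100²) = √10064 ≈ 100.32, ∠ = arctan(100/8) ≈ 85.43°
pole (s+100): 100 + j100 → |·| = √(100²+100²) = √20000 ≈ 141.42, ∠ = arctan(100/100) ≈ 45.00°
pole at origin: |s| = 100, ∠ = 90.00° (in denominator)
∠H = 11.94° − 220.43° = -208.49° ≡ 151.51° (principal value)

151.5°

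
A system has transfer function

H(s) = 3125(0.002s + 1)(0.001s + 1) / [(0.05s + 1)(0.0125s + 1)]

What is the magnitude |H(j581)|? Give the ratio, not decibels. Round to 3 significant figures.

26.0

At ω = 581 rad/s:
zero (1 + j581·0.002) = 1 + j1.162 → |·| ≈ 1.5331, ∠ ≈ 49.29°
zero (1 + j581·0.001) = 1 + j0.581 → |·| ≈ 1.1565, ∠ ≈ 30.16°
pole (1 + j581·0.05) = 1 + j29.05 → |·| ≈ 29.067, ∠ ≈ 88.03°
pole (1 + j581·0.0125) = 1 + j7.2625 → |·| ≈ 7.331, ∠ ≈ 82.16°
|H| = 3125 · 1.5331 · 1.1565 / (29.067 · 7.331) ≈ 26.002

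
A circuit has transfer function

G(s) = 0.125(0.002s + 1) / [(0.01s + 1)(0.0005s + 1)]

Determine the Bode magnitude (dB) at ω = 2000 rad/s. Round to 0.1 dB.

At ω = 2000 rad/s:
zero (1 + j2000·0.002) = 1 + j4 → |·| ≈ 4.1231, ∠ ≈ 75.96°
pole (1 + j2000·0.01) = 1 + j20 → |·| ≈ 20.025, ∠ ≈ 87.14°
pole (1 + j2000·0.0005) = 1 + j1 → |·| ≈ 1.4142, ∠ ≈ 45.00°
|G| = 0.125 · 4.1231 / (20.025 · 1.4142) ≈ 0.018199
Gain = 20 log₁₀(0.018199) ≈ -34.80 dB

-34.8 dB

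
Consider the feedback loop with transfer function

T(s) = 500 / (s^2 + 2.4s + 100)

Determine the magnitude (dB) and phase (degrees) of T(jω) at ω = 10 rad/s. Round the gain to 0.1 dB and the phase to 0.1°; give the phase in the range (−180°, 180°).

At s = jω = j10:
quadratic: (j10)² + 2.4·j10 + 100 = 0 + j24 → |·| ≈ 24, ∠ ≈ 90.00°
|T| = 500 / 24 ≈ 20.833
Gain = 20 log₁₀(20.833) ≈ 26.38 dB
∠T = 0.00° − 90.00° = -90.00°

26.4 dB, -90.0°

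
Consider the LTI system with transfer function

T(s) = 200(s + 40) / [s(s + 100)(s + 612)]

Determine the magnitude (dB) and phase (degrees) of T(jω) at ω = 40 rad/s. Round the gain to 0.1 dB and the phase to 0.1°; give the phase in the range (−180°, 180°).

At s = jω = j40:
zero (s+40): 40 + j40 → |·| = √(40²+40²) = √3200 ≈ 56.569, ∠ = arctan(40/40) ≈ 45.00°
pole (s+100): 100 + j40 → |·| = √(100²+40²) = √11600 ≈ 107.7, ∠ = arctan(40/100) ≈ 21.80°
pole (s+612): 612 + j40 → |·| = √(612²+40²) = √376144 ≈ 613.31, ∠ = arctan(40/612) ≈ 3.74°
pole at origin: |s| = 40, ∠ = 90.00° (in denominator)
|T| = 200 · 56.569 / 2.6421e+06 ≈ 0.0042821
Gain = 20 log₁₀(0.0042821) ≈ -47.37 dB
∠T = 45.00° − 115.54° = -70.54°

-47.4 dB, -70.5°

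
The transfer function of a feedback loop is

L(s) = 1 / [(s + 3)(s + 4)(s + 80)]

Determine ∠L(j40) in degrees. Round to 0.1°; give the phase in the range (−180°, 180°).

163.4°

At s = jω = j40:
pole (s+3): 3 + j40 → |·| = √(3²+40²) = √1609 ≈ 40.112, ∠ = arctan(40/3) ≈ 85.71°
pole (s+4): 4 + j40 → |·| = √(4²+40²) = √1616 ≈ 40.2, ∠ = arctan(40/4) ≈ 84.29°
pole (s+80): 80 + j40 → |·| = √(80²+40²) = √8000 ≈ 89.443, ∠ = arctan(40/80) ≈ 26.57°
∠L = 0.00° − 196.57° = -196.57° ≡ 163.43° (principal value)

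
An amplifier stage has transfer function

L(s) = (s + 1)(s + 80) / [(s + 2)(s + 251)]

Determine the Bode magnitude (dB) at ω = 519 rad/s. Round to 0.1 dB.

At s = jω = j519:
zero (s+1): 1 + j519 → |·| = √(1²+519²) = √269362 ≈ 519, ∠ = arctan(519/1) ≈ 89.89°
zero (s+80): 80 + j519 → |·| = √(80²+519²) = √275761 ≈ 525.13, ∠ = arctan(519/80) ≈ 81.24°
pole (s+2): 2 + j519 → |·| = √(2²+519²) = √269365 ≈ 519, ∠ = arctan(519/2) ≈ 89.78°
pole (s+251): 251 + j519 → |·| = √(251²+519²) = √332362 ≈ 576.51, ∠ = arctan(519/251) ≈ 64.19°
|L| = 1 · 2.7254e+05 / 2.9921e+05 ≈ 0.91087
Gain = 20 log₁₀(0.91087) ≈ -0.81 dB

-0.8 dB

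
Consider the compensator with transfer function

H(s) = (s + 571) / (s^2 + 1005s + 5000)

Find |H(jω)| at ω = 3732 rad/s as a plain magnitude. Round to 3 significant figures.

Substitute s = j3732:
Numerator: (j3732) + 571 = 571 + j3732
Denominator: (j3732)^2 + 1005(j3732) + 5000 = -13922824 + j3750660
|N| = √(571² + 3732²) ≈ 3775.4, ∠N ≈ 81.30°
|D| = √(13922824² + 3750660²) ≈ 1.4419e+07, ∠D ≈ 164.92°
|H| = 3775.4 / 1.4419e+07 ≈ 0.00026184

0.000262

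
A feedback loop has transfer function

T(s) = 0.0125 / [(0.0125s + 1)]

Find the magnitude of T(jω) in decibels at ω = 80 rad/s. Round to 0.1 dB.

At ω = 80 rad/s:
pole (1 + j80·0.0125) = 1 + j1 → |·| ≈ 1.4142, ∠ ≈ 45.00°
|T| = 0.0125 · 1 / (1.4142) ≈ 0.0088389
Gain = 20 log₁₀(0.0088389) ≈ -41.07 dB

-41.1 dB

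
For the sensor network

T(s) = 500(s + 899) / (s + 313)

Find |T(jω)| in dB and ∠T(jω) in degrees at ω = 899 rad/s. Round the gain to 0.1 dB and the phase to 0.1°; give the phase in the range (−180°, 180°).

At s = jω = j899:
zero (s+899): 899 + j899 → |·| = √(899²+899²) = √1616402 ≈ 1271.4, ∠ = arctan(899/899) ≈ 45.00°
pole (s+313): 313 + j899 → |·| = √(313²+899²) = √906170 ≈ 951.93, ∠ = arctan(899/313) ≈ 70.80°
|T| = 500 · 1271.4 / 951.93 ≈ 667.8
Gain = 20 log₁₀(667.8) ≈ 56.49 dB
∠T = 45.00° − 70.80° = -25.80°

56.5 dB, -25.8°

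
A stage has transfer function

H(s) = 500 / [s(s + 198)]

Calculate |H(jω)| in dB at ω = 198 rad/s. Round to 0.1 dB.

At s = jω = j198:
pole (s+198): 198 + j198 → |·| = √(198²+198²) = √78408 ≈ 280.01, ∠ = arctan(198/198) ≈ 45.00°
pole at origin: |s| = 198, ∠ = 90.00° (in denominator)
|H| = 500 / 55442 ≈ 0.0090184
Gain = 20 log₁₀(0.0090184) ≈ -40.90 dB

-40.9 dB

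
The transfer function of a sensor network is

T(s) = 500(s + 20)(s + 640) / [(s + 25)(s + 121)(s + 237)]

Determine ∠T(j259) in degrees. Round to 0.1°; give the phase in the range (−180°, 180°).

-89.4°

At s = jω = j259:
zero (s+20): 20 + j259 → |·| = √(20²+259²) = √67481 ≈ 259.77, ∠ = arctan(259/20) ≈ 85.58°
zero (s+640): 640 + j259 → |·| = √(640²+259²) = √476681 ≈ 690.42, ∠ = arctan(259/640) ≈ 22.03°
pole (s+25): 25 + j259 → |·| = √(25²+259²) = √67706 ≈ 260.2, ∠ = arctan(259/25) ≈ 84.49°
pole (s+121): 121 + j259 → |·| = √(121²+259²) = √81722 ≈ 285.87, ∠ = arctan(259/121) ≈ 64.96°
pole (s+237): 237 + j259 → |·| = √(237²+259²) = √123250 ≈ 351.07, ∠ = arctan(259/237) ≈ 47.54°
∠T = 107.61° − 196.99° = -89.38°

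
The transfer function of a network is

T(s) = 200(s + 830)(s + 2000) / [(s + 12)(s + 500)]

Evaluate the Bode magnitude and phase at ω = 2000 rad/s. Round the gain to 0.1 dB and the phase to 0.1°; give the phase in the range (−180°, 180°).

At s = jω = j2000:
zero (s+830): 830 + j2000 → |·| = √(830²+2000²) = √4688900 ≈ 2165.4, ∠ = arctan(2000/830) ≈ 67.46°
zero (s+2000): 2000 + j2000 → |·| = √(2000²+2000²) = √8000000 ≈ 2828.4, ∠ = arctan(2000/2000) ≈ 45.00°
pole (s+12): 12 + j2000 → |·| = √(12²+2000²) = √4000144 ≈ 2000, ∠ = arctan(2000/12) ≈ 89.66°
pole (s+500): 500 + j2000 → |·| = √(500²+2000²) = √4250000 ≈ 2061.6, ∠ = arctan(2000/500) ≈ 75.96°
|T| = 200 · 6.1246e+06 / 4.1232e+06 ≈ 297.08
Gain = 20 log₁₀(297.08) ≈ 49.46 dB
∠T = 112.46° − 165.62° = -53.16°

49.5 dB, -53.2°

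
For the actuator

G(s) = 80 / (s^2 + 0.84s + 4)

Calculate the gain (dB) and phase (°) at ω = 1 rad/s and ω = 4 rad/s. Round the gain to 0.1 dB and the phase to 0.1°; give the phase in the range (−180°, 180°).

ω = 1: 28.2 dB, -15.6°; ω = 4: 16.2 dB, -164.4°

At s = jω = j1:
quadratic: (j1)² + 0.84·j1 + 4 = 3 + j0.84 → |·| ≈ 3.1154, ∠ ≈ 15.64°
|G| = 80 / 3.1154 ≈ 25.679
Gain = 20 log₁₀(25.679) ≈ 28.19 dB
∠G = 0.00° − 15.64° = -15.64°

At s = jω = j4:
quadratic: (j4)² + 0.84·j4 + 4 = -12 + j3.36 → |·| ≈ 12.462, ∠ ≈ 164.36°
|G| = 80 / 12.462 ≈ 6.4195
Gain = 20 log₁₀(6.4195) ≈ 16.15 dB
∠G = 0.00° − 164.36° = -164.36°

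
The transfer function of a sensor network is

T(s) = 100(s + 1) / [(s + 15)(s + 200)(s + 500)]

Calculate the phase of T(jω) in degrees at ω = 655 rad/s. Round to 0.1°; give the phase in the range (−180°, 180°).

At s = jω = j655:
zero (s+1): 1 + j655 → |·| = √(1²+655²) = √429026 ≈ 655, ∠ = arctan(655/1) ≈ 89.91°
pole (s+15): 15 + j655 → |·| = √(15²+655²) = √429250 ≈ 655.17, ∠ = arctan(655/15) ≈ 88.69°
pole (s+200): 200 + j655 → |·| = √(200²+655²) = √469025 ≈ 684.85, ∠ = arctan(655/200) ≈ 73.02°
pole (s+500): 500 + j655 → |·| = √(500²+655²) = √679025 ≈ 824.03, ∠ = arctan(655/500) ≈ 52.64°
∠T = 89.91° − 214.35° = -124.44°

-124.4°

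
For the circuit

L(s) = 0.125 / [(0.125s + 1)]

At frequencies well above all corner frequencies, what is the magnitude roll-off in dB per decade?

-20 dB/decade

Each pole contributes −20 dB/decade at high frequency; each zero contributes +20 dB/decade.
Net: 0 zero(s) − 1 pole(s) → -20 dB/decade.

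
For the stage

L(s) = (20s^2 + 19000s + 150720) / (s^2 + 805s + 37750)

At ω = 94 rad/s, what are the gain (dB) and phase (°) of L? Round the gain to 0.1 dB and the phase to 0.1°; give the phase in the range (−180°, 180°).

26.9 dB, 21.7°

Substitute s = j94:
Numerator: 20(j94)^2 + 19000(j94) + 150720 = -26000 + j1786000
Denominator: (j94)^2 + 805(j94) + 37750 = 28914 + j75670
|N| = √(26000² + 1786000²) ≈ 1.7862e+06, ∠N ≈ 90.83°
|D| = √(28914² + 75670²) ≈ 81006, ∠D ≈ 69.09°
|L| = 1.7862e+06 / 81006 ≈ 22.05
Gain = 20 log₁₀(22.05) ≈ 26.87 dB
∠L = 90.83° − 69.09° = 21.74°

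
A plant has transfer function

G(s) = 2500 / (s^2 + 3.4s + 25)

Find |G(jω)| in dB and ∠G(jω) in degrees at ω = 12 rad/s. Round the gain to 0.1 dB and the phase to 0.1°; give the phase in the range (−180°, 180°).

At s = jω = j12:
quadratic: (j12)² + 3.4·j12 + 25 = -119 + j40.8 → |·| ≈ 125.8, ∠ ≈ 161.08°
|G| = 2500 / 125.8 ≈ 19.873
Gain = 20 log₁₀(19.873) ≈ 25.97 dB
∠G = 0.00° − 161.08° = -161.08°

26.0 dB, -161.1°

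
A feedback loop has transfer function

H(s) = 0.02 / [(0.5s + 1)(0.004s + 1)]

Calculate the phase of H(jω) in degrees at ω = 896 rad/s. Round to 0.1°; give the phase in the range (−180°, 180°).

-164.3°

At ω = 896 rad/s:
pole (1 + j896·0.5) = 1 + j448 → |·| ≈ 448, ∠ ≈ 89.87°
pole (1 + j896·0.004) = 1 + j3.584 → |·| ≈ 3.7209, ∠ ≈ 74.41°
∠H = (0°) − (89.87° + 74.41°) = -164.28°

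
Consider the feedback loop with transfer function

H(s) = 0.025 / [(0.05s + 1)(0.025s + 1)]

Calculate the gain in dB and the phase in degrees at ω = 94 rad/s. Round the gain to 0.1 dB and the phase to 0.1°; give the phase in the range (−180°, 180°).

-53.8 dB, -144.9°

At ω = 94 rad/s:
pole (1 + j94·0.05) = 1 + j4.7 → |·| ≈ 4.8052, ∠ ≈ 77.99°
pole (1 + j94·0.025) = 1 + j2.35 → |·| ≈ 2.5539, ∠ ≈ 66.95°
|H| = 0.025 · 1 / (4.8052 · 2.5539) ≈ 0.0020372
Gain = 20 log₁₀(0.0020372) ≈ -53.82 dB
∠H = (0°) − (77.99° + 66.95°) = -144.94°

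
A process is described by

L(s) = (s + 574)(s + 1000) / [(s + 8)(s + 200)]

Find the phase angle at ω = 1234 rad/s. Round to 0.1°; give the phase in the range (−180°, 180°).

-54.4°

At s = jω = j1234:
zero (s+574): 574 + j1234 → |·| = √(574²+1234²) = √1852232 ≈ 1361, ∠ = arctan(1234/574) ≈ 65.05°
zero (s+1000): 1000 + j1234 → |·| = √(1000²+1234²) = √2522756 ≈ 1588.3, ∠ = arctan(1234/1000) ≈ 50.98°
pole (s+8): 8 + j1234 → |·| = √(8²+1234²) = √1522820 ≈ 1234, ∠ = arctan(1234/8) ≈ 89.63°
pole (s+200): 200 + j1234 → |·| = √(200²+1234²) = √1562756 ≈ 1250.1, ∠ = arctan(1234/200) ≈ 80.79°
∠L = 116.03° − 170.42° = -54.39°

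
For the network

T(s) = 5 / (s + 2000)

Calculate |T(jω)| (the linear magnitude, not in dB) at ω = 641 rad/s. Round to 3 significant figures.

0.00238

At s = jω = j641:
pole (s+2000): 2000 + j641 → |·| = √(2000²+641²) = √4410881 ≈ 2100.2, ∠ = arctan(641/2000) ≈ 17.77°
|T| = 5 / 2100.2 ≈ 0.0023807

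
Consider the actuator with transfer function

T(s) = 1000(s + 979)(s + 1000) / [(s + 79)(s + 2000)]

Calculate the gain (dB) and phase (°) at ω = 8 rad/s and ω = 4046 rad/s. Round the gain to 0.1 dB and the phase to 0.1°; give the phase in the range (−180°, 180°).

At s = jω = j8:
zero (s+979): 979 + j8 → |·| = √(979²+8²) = √958505 ≈ 979.03, ∠ = arctan(8/979) ≈ 0.47°
zero (s+1000): 1000 + j8 → |·| = √(1000²+8²) = √1000064 ≈ 1000, ∠ = arctan(8/1000) ≈ 0.46°
pole (s+79): 79 + j8 → |·| = √(79²+8²) = √6305 ≈ 79.404, ∠ = arctan(8/79) ≈ 5.78°
pole (s+2000): 2000 + j8 → |·| = √(2000²+8²) = √4000064 ≈ 2000, ∠ = arctan(8/2000) ≈ 0.23°
|T| = 1000 · 9.7903e+05 / 1.5881e+05 ≈ 6164.8
Gain = 20 log₁₀(6164.8) ≈ 75.80 dB
∠T = 0.93° − 6.01° = -5.08°

At s = jω = j4046:
zero (s+979): 979 + j4046 → |·| = √(979²+4046²) = √17328557 ≈ 4162.8, ∠ = arctan(4046/979) ≈ 76.40°
zero (s+1000): 1000 + j4046 → |·| = √(1000²+4046²) = √17370116 ≈ 4167.7, ∠ = arctan(4046/1000) ≈ 76.12°
pole (s+79): 79 + j4046 → |·| = √(79²+4046²) = √16376357 ≈ 4046.8, ∠ = arctan(4046/79) ≈ 88.88°
pole (s+2000): 2000 + j4046 → |·| = √(2000²+4046²) = √20370116 ≈ 4513.3, ∠ = arctan(4046/2000) ≈ 63.70°
|T| = 1000 · 1.7349e+07 / 1.8264e+07 ≈ 949.9
Gain = 20 log₁₀(949.9) ≈ 59.55 dB
∠T = 152.52° − 152.58° = -0.06°

ω = 8: 75.8 dB, -5.1°; ω = 4046: 59.6 dB, -0.1°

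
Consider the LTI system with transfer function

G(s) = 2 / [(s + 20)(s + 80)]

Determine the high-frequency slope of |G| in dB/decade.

Each pole contributes −20 dB/decade at high frequency; each zero contributes +20 dB/decade.
Net: 0 zero(s) − 2 pole(s) → -40 dB/decade.

-40 dB/decade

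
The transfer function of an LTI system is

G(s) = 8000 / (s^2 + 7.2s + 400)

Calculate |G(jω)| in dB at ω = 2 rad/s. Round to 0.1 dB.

At s = jω = j2:
quadratic: (j2)² + 7.2·j2 + 400 = 396 + j14.4 → |·| ≈ 396.26, ∠ ≈ 2.08°
|G| = 8000 / 396.26 ≈ 20.189
Gain = 20 log₁₀(20.189) ≈ 26.10 dB

26.1 dB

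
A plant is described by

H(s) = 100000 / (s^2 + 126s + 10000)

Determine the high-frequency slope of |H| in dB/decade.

-40 dB/decade

Each pole contributes −20 dB/decade at high frequency; each zero contributes +20 dB/decade.
Net: 0 zero(s) − 2 pole(s) → -40 dB/decade.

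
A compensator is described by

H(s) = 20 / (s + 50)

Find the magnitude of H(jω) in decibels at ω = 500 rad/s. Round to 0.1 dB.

-28.0 dB

At s = jω = j500:
pole (s+50): 50 + j500 → |·| = √(50²+500²) = √252500 ≈ 502.49, ∠ = arctan(500/50) ≈ 84.29°
|H| = 20 / 502.49 ≈ 0.039802
Gain = 20 log₁₀(0.039802) ≈ -28.00 dB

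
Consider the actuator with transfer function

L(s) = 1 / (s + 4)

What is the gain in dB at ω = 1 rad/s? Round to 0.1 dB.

-12.3 dB

Substitute s = j1:
Numerator: 1 = 1 + j0
Denominator: (j1) + 4 = 4 + j1
|N| = √(1² + 0²) ≈ 1, ∠N ≈ 0.00°
|D| = √(4² + 1²) ≈ 4.1231, ∠D ≈ 14.04°
|L| = 1 / 4.1231 ≈ 0.24254
Gain = 20 log₁₀(0.24254) ≈ -12.30 dB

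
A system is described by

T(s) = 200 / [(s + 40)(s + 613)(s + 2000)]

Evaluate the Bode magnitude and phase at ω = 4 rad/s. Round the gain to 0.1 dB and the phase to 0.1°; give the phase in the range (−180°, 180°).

At s = jω = j4:
pole (s+40): 40 + j4 → |·| = √(40²+4²) = √1616 ≈ 40.2, ∠ = arctan(4/40) ≈ 5.71°
pole (s+613): 613 + j4 → |·| = √(613²+4²) = √375785 ≈ 613.01, ∠ = arctan(4/613) ≈ 0.37°
pole (s+2000): 2000 + j4 → |·| = √(2000²+4²) = √4000016 ≈ 2000, ∠ = arctan(4/2000) ≈ 0.11°
|T| = 200 / 4.9286e+07 ≈ 4.0579e-06
Gain = 20 log₁₀(4.0579e-06) ≈ -107.83 dB
∠T = 0.00° − 6.19° = -6.19°

-107.8 dB, -6.2°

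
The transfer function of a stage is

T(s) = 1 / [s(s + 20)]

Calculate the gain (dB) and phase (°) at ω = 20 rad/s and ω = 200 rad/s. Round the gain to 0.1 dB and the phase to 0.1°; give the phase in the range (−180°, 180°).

At s = jω = j20:
pole (s+20): 20 + j20 → |·| = √(20²+20²) = √800 ≈ 28.284, ∠ = arctan(20/20) ≈ 45.00°
pole at origin: |s| = 20, ∠ = 90.00° (in denominator)
|T| = 1 / 565.68 ≈ 0.0017678
Gain = 20 log₁₀(0.0017678) ≈ -55.05 dB
∠T = 0.00° − 135.00° = -135.00°

At s = jω = j200:
pole (s+20): 20 + j200 → |·| = √(20²+200²) = √40400 ≈ 201, ∠ = arctan(200/20) ≈ 84.29°
pole at origin: |s| = 200, ∠ = 90.00° (in denominator)
|T| = 1 / 40200 ≈ 2.4876e-05
Gain = 20 log₁₀(2.4876e-05) ≈ -92.08 dB
∠T = 0.00° − 174.29° = -174.29°

ω = 20: -55.1 dB, -135.0°; ω = 200: -92.1 dB, -174.3°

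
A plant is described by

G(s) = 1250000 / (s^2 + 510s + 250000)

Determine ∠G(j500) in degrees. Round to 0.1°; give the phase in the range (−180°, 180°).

-90.0°

At s = jω = j500:
quadratic: (j500)² + 510·j500 + 250000 = 0 + j255000 → |·| ≈ 2.55e+05, ∠ ≈ 90.00°
∠G = 0.00° − 90.00° = -90.00°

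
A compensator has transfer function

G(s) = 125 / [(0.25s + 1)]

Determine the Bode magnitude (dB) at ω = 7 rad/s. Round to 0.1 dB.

35.9 dB

At ω = 7 rad/s:
pole (1 + j7·0.25) = 1 + j1.75 → |·| ≈ 2.0156, ∠ ≈ 60.26°
|G| = 125 · 1 / (2.0156) ≈ 62.016
Gain = 20 log₁₀(62.016) ≈ 35.85 dB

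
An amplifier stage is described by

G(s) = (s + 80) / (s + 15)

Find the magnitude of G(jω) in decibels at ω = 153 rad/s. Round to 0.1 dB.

1.0 dB

Substitute s = j153:
Numerator: (j153) + 80 = 80 + j153
Denominator: (j153) + 15 = 15 + j153
|N| = √(80² + 153²) ≈ 172.65, ∠N ≈ 62.40°
|D| = √(15² + 153²) ≈ 153.73, ∠D ≈ 84.40°
|G| = 172.65 / 153.73 ≈ 1.1231
Gain = 20 log₁₀(1.1231) ≈ 1.01 dB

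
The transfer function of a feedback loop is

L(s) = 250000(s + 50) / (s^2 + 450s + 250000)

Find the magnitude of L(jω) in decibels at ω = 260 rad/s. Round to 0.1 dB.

At s = jω = j260:
zero (s+50): 50 + j260 → |·| = √(50²+260²) = √70100 ≈ 264.76, ∠ = arctan(260/50) ≈ 79.11°
quadratic: (j260)² + 450·j260 + 250000 = 182400 + j117000 → |·| ≈ 2.167e+05, ∠ ≈ 32.68°
|L| = 250000 · 264.76 / 2.167e+05 ≈ 305.45
Gain = 20 log₁₀(305.45) ≈ 49.70 dB

49.7 dB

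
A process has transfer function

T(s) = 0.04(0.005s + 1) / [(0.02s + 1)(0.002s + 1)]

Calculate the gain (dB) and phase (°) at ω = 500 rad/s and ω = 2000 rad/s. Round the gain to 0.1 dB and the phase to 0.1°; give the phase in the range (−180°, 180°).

ω = 500: -42.4 dB, -61.1°; ω = 2000: -52.3 dB, -80.2°

At ω = 500 rad/s:
zero (1 + j500·0.005) = 1 + j2.5 → |·| ≈ 2.6926, ∠ ≈ 68.20°
pole (1 + j500·0.02) = 1 + j10 → |·| ≈ 10.05, ∠ ≈ 84.29°
pole (1 + j500·0.002) = 1 + j1 → |·| ≈ 1.4142, ∠ ≈ 45.00°
|T| = 0.04 · 2.6926 / (10.05 · 1.4142) ≈ 0.007578
Gain = 20 log₁₀(0.007578) ≈ -42.41 dB
∠T = (68.20°) − (84.29° + 45.00°) = -61.09°

At ω = 2000 rad/s:
zero (1 + j2000·0.005) = 1 + j10 → |·| ≈ 10.05, ∠ ≈ 84.29°
pole (1 + j2000·0.02) = 1 + j40 → |·| ≈ 40.012, ∠ ≈ 88.57°
pole (1 + j2000·0.002) = 1 + j4 → |·| ≈ 4.1231, ∠ ≈ 75.96°
|T| = 0.04 · 10.05 / (40.012 · 4.1231) ≈ 0.0024368
Gain = 20 log₁₀(0.0024368) ≈ -52.26 dB
∠T = (84.29°) − (88.57° + 75.96°) = -80.24°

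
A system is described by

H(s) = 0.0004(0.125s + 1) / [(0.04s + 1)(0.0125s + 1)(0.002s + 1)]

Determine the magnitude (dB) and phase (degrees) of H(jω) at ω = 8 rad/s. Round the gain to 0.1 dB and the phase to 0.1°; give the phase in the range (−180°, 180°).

At ω = 8 rad/s:
zero (1 + j8·0.125) = 1 + j1 → |·| ≈ 1.4142, ∠ ≈ 45.00°
pole (1 + j8·0.04) = 1 + j0.32 → |·| ≈ 1.05, ∠ ≈ 17.74°
pole (1 + j8·0.0125) = 1 + j0.1 → |·| ≈ 1.005, ∠ ≈ 5.71°
pole (1 + j8·0.002) = 1 + j0.016 → |·| ≈ 1.0001, ∠ ≈ 0.92°
|H| = 0.0004 · 1.4142 / (1.05 · 1.005 · 1.0001) ≈ 0.00053601
Gain = 20 log₁₀(0.00053601) ≈ -65.42 dB
∠H = (45.00°) − (17.74° + 5.71° + 0.92°) = 20.63°

-65.4 dB, 20.6°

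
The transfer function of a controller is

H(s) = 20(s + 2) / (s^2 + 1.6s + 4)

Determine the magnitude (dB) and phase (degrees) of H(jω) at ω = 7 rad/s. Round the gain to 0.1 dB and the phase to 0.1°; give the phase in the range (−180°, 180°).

9.9 dB, -92.0°

At s = jω = j7:
zero (s+2): 2 + j7 → |·| = √(2²+7²) = √53 ≈ 7.2801, ∠ = arctan(7/2) ≈ 74.05°
quadratic: (j7)² + 1.6·j7 + 4 = -45 + j11.2 → |·| ≈ 46.373, ∠ ≈ 166.02°
|H| = 20 · 7.2801 / 46.373 ≈ 3.1398
Gain = 20 log₁₀(3.1398) ≈ 9.94 dB
∠H = 74.05° − 166.02° = -91.97°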